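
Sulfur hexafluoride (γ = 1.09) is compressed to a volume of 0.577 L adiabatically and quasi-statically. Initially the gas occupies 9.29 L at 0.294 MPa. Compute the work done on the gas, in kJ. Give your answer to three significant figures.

P₂ = P₁(V₁/V₂)^γ = 0.294×(9.29/0.577)^(1.09) = 6.079 MPa.
For a reversible adiabat, W_by_gas = (P₁V₁ − P₂V₂)/(γ−1).
W_by = (294000×0.00929 − 6.079×10^6×0.000577) / (0.09) = -8623 J.
W_on_gas = −W_by = 8623 J.

W ≈ 8.62 kJ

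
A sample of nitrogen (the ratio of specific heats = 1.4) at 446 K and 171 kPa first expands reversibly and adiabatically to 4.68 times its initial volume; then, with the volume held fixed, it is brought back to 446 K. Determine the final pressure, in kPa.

Adiabatic step (PV^γ = const): P₂ = 171×(1/4.68)^(1.4) = 19.71 kPa; T₂ = 446×(1/4.68)^(0.4) = 240.6 K.
Isochoric: P₃ = P₂(T₃/T₂) = 19.71 × (446/240.6) = 36.54 kPa.

P₃ ≈ 36.5 kPa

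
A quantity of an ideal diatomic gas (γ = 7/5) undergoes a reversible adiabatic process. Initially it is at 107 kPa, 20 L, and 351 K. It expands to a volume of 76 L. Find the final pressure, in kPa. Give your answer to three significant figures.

P₂ ≈ 16.5 kPa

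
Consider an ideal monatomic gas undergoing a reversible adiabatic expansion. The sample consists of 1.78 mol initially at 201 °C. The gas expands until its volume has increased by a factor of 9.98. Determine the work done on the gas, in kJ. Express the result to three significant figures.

W ≈ -8.25 kJ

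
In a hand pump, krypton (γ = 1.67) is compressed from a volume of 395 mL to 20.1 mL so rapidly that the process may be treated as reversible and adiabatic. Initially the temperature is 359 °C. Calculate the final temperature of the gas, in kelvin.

T₂ ≈ 4650 K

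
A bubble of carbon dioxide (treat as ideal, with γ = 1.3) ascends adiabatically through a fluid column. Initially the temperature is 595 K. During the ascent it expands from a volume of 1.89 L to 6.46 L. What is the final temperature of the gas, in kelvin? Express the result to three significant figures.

T₂ ≈ 412 K

Adiabatic: T₁V₁^(γ−1) = T₂V₂^(γ−1) ⇒ T₂ = T₁ (V₁/V₂)^(γ−1).
T₂ = 595 × (1.89/6.46)^(0.3) = 411.5 K.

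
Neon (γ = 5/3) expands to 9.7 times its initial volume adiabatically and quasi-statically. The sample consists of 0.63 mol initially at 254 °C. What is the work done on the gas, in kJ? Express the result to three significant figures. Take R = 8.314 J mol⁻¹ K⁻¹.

W ≈ -3.23 kJ

For a reversible adiabat TV^(γ−1) is constant, so T₂ = T₁ (V₁/V₂)^(γ−1).
T₁ = 254 °C = 527.1 K.
T₂ = 527.1 × (1/9.7)^(2/3) = 115.9 K.
Q = 0, so ΔU = W_on_gas = nCᵥΔT with Cᵥ = R/(γ−1) = 12.47 J/(mol·K).
ΔU = 0.63 × 12.47 × (115.9 − 527.1) = -3231 J.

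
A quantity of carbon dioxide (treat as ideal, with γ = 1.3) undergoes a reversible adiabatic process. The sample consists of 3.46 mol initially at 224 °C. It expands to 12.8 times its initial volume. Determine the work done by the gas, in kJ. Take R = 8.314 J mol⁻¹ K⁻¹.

W ≈ 25.5 kJ

Adiabatic: T₁V₁^(γ−1) = T₂V₂^(γ−1) ⇒ T₂ = T₁ (V₁/V₂)^(γ−1).
T₁ = 224 °C = 497.1 K.
T₂ = 497.1 × (1/12.8)^(0.3) = 231.4 K.
Q = 0, so ΔU = W_on_gas = nCᵥΔT with Cᵥ = R/(γ−1) = 27.71 J/(mol·K).
ΔU = 3.46 × 27.71 × (231.4 − 497.1) = -25480 J.
Work done by the gas = −ΔU = 25480 J.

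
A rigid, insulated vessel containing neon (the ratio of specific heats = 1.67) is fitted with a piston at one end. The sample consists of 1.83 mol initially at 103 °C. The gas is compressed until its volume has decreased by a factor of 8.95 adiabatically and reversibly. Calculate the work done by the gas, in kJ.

W ≈ -28.5 kJ

Adiabatic: T₁V₁^(γ−1) = T₂V₂^(γ−1) ⇒ T₂ = T₁ (V₁/V₂)^(γ−1).
T₁ = 103 °C = 376.1 K.
T₂ = 376.1 × 8.95^(0.67) = 1633 K.
Q = 0, so ΔU = W_on_gas = nCᵥΔT with Cᵥ = R/(γ−1) = 12.41 J/(mol·K).
ΔU = 1.83 × 12.41 × (1633 − 376.1) = 28550 J.
Work done by the gas = −ΔU = -28550 J.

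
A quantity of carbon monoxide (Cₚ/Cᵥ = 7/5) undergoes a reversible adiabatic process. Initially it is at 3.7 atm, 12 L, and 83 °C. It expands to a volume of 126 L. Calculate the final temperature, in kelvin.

Adiabatic: T₁V₁^(γ−1) = T₂V₂^(γ−1) ⇒ T₂ = T₁ (V₁/V₂)^(γ−1).
T₁ = 83 °C = 356.1 K.
T₂ = 356.1 × (12/126)^(2/5) = 139 K.

T₂ ≈ 139 K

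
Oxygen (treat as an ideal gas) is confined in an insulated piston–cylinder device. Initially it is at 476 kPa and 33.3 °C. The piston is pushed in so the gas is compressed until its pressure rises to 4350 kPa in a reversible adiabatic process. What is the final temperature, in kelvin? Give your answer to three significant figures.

T₂ ≈ 577 K

Adiabatic: T₂/T₁ = (P₂/P₁)^((γ−1)/γ).
For a diatomic ideal gas γ = 7/5, so (γ−1)/γ = 2/7.
T₁ = 33.3 °C = 306.4 K.
T₂ = 306.4 × (4350/476)^(2/7) = 576.6 K.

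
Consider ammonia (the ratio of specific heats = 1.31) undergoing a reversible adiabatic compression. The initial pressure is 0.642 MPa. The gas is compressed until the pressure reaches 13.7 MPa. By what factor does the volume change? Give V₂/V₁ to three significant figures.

From PV^γ = const, V₂/V₁ = (P₁/P₂)^(1/γ).
V₂/V₁ = (0.642/13.7)^(0.763) = 0.09668.

V₂/V₁ ≈ 0.0967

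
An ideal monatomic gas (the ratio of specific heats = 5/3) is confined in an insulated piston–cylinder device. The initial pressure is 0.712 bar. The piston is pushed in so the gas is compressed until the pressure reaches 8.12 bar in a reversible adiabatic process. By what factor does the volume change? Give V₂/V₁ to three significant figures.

From PV^γ = const, V₂/V₁ = (P₁/P₂)^(1/γ).
V₂/V₁ = (0.712/8.12)^(3/5) = 0.2321.

V₂/V₁ ≈ 0.232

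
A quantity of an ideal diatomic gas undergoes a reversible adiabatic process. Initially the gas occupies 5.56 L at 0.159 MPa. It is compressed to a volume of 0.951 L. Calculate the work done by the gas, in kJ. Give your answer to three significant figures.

W ≈ -2.27 kJ

γ = 7/5 for a diatomic ideal gas.
P₂ = P₁(V₁/V₂)^γ = 0.159×(5.56/0.951)^(7/5) = 1.884 MPa.
For a reversible adiabat, W_by_gas = (P₁V₁ − P₂V₂)/(γ−1).
W_by = (159000×0.00556 − 1.884×10^6×0.000951) / (2/5) = -2269 J.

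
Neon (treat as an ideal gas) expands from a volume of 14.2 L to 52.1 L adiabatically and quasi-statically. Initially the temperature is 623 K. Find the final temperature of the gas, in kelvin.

T₂ ≈ 262 K

Adiabatic: T₁V₁^(γ−1) = T₂V₂^(γ−1) ⇒ T₂ = T₁ (V₁/V₂)^(γ−1).
For a monatomic ideal gas γ = 5/3, so γ−1 = 2/3.
T₂ = 623 × (14.2/52.1)^(2/3) = 261.9 K.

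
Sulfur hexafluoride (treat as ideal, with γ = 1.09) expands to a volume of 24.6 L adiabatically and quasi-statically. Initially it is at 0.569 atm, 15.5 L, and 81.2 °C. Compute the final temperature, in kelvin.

Adiabatic: T₁V₁^(γ−1) = T₂V₂^(γ−1) ⇒ T₂ = T₁ (V₁/V₂)^(γ−1).
T₁ = 81.2 °C = 354.3 K.
T₂ = 354.3 × (15.5/24.6)^(0.09) = 339.9 K.

T₂ ≈ 340 K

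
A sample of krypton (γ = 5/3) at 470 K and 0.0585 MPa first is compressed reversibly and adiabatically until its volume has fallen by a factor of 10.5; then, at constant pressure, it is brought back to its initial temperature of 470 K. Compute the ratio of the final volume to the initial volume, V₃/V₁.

Adiabatic step: V₂/V₁ = 0.09524; T₂ = T₁·10.5^(2/3) = 2254 K.
Isobaric step: V₃/V₂ = T₃/T₂ = 470/2254.
V₃/V₁ = (V₂/V₁)(V₃/V₂) = 0.09524 × (470/2254) = 0.01986.

V₃/V₁ ≈ 0.0199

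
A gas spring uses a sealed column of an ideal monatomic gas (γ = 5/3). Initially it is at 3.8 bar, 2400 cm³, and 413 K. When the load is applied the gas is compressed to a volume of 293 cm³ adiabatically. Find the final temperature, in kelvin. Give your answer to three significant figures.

T₂ ≈ 1680 K

For a reversible adiabat TV^(γ−1) is constant, so T₂ = T₁ (V₁/V₂)^(γ−1).
T₂ = 413 × (2400/293)^(2/3) = 1678 K.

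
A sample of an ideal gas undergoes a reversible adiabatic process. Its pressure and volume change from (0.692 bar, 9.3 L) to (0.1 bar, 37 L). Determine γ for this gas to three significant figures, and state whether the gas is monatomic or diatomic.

PV^γ = const ⇒ γ = ln(P₂/P₁) / ln(V₁/V₂).
γ = ln(0.1/0.692) / ln(9.3/37) = 1.401.
γ ≈ 1.40 is close to 7/5, so the gas is diatomic.

γ ≈ 1.40; diatomic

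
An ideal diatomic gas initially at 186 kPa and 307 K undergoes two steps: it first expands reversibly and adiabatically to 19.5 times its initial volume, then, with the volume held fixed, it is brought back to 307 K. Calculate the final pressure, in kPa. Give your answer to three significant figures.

P₃ ≈ 9.54 kPa

For a diatomic ideal gas γ = 7/5.
Adiabatic step (PV^γ = const): P₂ = 186×(1/19.5)^(7/5) = 2.907 kPa; T₂ = 307×(1/19.5)^(2/5) = 93.57 K.
Isochoric: P₃ = P₂(T₃/T₂) = 2.907 × (307/93.57) = 9.538 kPa.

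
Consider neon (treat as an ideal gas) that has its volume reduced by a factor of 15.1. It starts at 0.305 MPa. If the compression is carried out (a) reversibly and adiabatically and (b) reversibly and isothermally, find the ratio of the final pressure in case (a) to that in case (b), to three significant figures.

For a monatomic ideal gas γ = 5/3.
Isothermal: P_b = P₁(V₁/V₂) = 0.305×15.1.
Adiabatic: P_a = P₁(V₁/V₂)^γ = 0.305×15.1^(5/3).
P_a/P_b = (V₁/V₂)^(γ−1) = 15.1^(2/3) = 6.109.

P_adiabatic / P_isothermal ≈ 6.11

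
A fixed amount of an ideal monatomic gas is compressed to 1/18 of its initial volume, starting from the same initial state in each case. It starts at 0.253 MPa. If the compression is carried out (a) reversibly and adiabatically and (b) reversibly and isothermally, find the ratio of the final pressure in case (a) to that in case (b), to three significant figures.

P_adiabatic / P_isothermal ≈ 6.87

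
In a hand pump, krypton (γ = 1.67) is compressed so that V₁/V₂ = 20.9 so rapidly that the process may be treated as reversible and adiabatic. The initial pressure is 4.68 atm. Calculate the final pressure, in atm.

P₂ ≈ 750 atm

Since PV^γ is constant along a reversible adiabat, P₂ = P₁ (V₁/V₂)^γ.
P₂ = 4.68 × 20.9^(1.67) = 749.7 atm.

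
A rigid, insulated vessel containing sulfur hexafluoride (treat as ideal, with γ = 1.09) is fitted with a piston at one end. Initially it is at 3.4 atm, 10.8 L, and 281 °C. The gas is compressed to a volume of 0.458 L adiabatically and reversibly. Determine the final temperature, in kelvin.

For a reversible adiabat TV^(γ−1) is constant, so T₂ = T₁ (V₁/V₂)^(γ−1).
T₁ = 281 °C = 554.1 K.
T₂ = 554.1 × (10.8/0.458)^(0.09) = 736.5 K.

T₂ ≈ 736 K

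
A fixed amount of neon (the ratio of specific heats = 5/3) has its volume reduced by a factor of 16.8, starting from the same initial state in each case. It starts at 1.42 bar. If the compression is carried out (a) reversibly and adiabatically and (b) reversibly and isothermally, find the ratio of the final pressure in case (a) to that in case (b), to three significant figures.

P_adiabatic / P_isothermal ≈ 6.56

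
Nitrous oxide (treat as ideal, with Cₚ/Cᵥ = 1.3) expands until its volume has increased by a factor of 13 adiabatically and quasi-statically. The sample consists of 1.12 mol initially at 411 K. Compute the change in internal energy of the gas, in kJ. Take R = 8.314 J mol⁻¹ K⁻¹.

ΔU ≈ -6.85 kJ

For a reversible adiabat TV^(γ−1) is constant, so T₂ = T₁ (V₁/V₂)^(γ−1).
T₂ = 411 × (1/13)^(0.3) = 190.4 K.
Q = 0, so ΔU = W_on_gas = nCᵥΔT with Cᵥ = R/(γ−1) = 27.71 J/(mol·K).
ΔU = 1.12 × 27.71 × (190.4 − 411) = -6847 J.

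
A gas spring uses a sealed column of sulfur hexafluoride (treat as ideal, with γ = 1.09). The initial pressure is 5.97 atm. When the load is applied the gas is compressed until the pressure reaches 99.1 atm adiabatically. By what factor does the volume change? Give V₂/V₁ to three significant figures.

V₂/V₁ ≈ 0.0760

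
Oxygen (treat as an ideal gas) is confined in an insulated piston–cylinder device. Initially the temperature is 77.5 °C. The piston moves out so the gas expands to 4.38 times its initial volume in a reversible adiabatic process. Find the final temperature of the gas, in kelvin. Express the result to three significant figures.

T₂ ≈ 194 K

Adiabatic: T₁V₁^(γ−1) = T₂V₂^(γ−1) ⇒ T₂ = T₁ (V₁/V₂)^(γ−1).
For a diatomic ideal gas γ = 7/5, so γ−1 = 2/5.
T₁ = 77.5 °C = 350.6 K.
T₂ = 350.6 × (1/4.38)^(2/5) = 194.2 K.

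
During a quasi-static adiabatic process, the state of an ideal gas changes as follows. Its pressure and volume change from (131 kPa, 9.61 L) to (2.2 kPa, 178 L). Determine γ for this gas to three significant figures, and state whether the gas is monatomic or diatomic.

γ ≈ 1.40; diatomic

PV^γ = const ⇒ γ = ln(P₂/P₁) / ln(V₁/V₂).
γ = ln(2.2/131) / ln(9.61/178) = 1.4.
γ ≈ 1.40 is close to 7/5, so the gas is diatomic.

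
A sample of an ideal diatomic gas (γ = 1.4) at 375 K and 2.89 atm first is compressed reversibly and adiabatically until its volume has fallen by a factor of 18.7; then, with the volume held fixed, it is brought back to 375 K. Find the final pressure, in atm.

Adiabatic step (PV^γ = const): P₂ = 2.89×18.7^(1.4) = 174.4 atm; T₂ = 375×18.7^(0.4) = 1210 K.
Isochoric: P₃ = P₂(T₃/T₂) = 174.4 × (375/1210) = 54.04 atm.

P₃ ≈ 54.0 atm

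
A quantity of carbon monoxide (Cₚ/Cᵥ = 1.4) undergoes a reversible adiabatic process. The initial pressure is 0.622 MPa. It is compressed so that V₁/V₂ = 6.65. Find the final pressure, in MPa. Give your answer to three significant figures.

Since PV^γ is constant along a reversible adiabat, P₂ = P₁ (V₁/V₂)^γ.
P₂ = 0.622 × 6.65^(1.4) = 8.826 MPa.

P₂ ≈ 8.83 MPa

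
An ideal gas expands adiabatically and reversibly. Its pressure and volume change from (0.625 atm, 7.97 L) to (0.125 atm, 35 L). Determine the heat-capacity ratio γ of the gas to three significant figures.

γ ≈ 1.09

PV^γ = const ⇒ γ = ln(P₂/P₁) / ln(V₁/V₂).
γ = ln(0.125/0.625) / ln(7.97/35) = 1.088.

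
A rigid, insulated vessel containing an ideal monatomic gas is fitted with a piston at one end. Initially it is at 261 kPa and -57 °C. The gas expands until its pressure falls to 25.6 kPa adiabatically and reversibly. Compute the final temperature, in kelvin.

Along an adiabat T P^((1−γ)/γ) is constant, so T₂ = T₁ (P₂/P₁)^((γ−1)/γ).
For a monatomic ideal gas γ = 5/3, so (γ−1)/γ = 2/5.
T₁ = -57 °C = 216.1 K.
T₂ = 216.1 × (25.6/261)^(2/5) = 85.39 K.

T₂ ≈ 85.4 K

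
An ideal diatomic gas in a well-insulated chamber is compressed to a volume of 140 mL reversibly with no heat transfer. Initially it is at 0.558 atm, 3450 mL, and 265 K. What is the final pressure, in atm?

P₂ ≈ 49.5 atm

Adiabatic: P₁V₁^γ = P₂V₂^γ ⇒ P₂ = P₁ (V₁/V₂)^γ.
γ = 7/5 for a diatomic ideal gas.
P₂ = 0.558 × (3450/140)^(7/5) = 49.55 atm.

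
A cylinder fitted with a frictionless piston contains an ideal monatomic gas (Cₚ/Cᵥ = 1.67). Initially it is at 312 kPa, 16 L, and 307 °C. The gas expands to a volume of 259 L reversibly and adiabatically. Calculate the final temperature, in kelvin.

T₂ ≈ 89.8 K

For a reversible adiabat TV^(γ−1) is constant, so T₂ = T₁ (V₁/V₂)^(γ−1).
T₁ = 307 °C = 580.1 K.
T₂ = 580.1 × (16/259)^(0.67) = 89.82 K.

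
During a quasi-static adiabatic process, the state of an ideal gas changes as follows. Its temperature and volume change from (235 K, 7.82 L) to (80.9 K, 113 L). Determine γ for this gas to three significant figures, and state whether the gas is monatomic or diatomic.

γ ≈ 1.40; diatomic

TV^(γ−1) = const ⇒ γ − 1 = ln(T₂/T₁) / ln(V₁/V₂).
γ = 1 + ln(80.9/235) / ln(7.82/113) = 1.399.
γ ≈ 1.40 is close to 7/5, so the gas is diatomic.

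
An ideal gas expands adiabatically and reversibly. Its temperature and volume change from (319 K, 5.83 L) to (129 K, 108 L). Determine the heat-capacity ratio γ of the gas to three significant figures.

TV^(γ−1) = const ⇒ γ − 1 = ln(T₂/T₁) / ln(V₁/V₂).
γ = 1 + ln(129/319) / ln(5.83/108) = 1.31.

γ ≈ 1.31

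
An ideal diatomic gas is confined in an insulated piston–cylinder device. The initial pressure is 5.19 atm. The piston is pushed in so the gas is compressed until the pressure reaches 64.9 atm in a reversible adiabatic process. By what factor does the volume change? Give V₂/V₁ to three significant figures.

V₂/V₁ ≈ 0.165

From PV^γ = const, V₂/V₁ = (P₁/P₂)^(1/γ).
For a diatomic ideal gas γ = 7/5.
V₂/V₁ = (5.19/64.9)^(5/7) = 0.1646.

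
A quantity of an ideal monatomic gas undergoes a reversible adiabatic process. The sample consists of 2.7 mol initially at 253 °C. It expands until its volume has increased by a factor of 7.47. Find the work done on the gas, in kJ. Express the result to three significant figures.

W ≈ -13.1 kJ

For a reversible adiabat TV^(γ−1) is constant, so T₂ = T₁ (V₁/V₂)^(γ−1).
γ = 5/3 for a monatomic ideal gas, so γ−1 = 2/3.
T₁ = 253 °C = 526.1 K.
T₂ = 526.1 × (1/7.47)^(2/3) = 137.7 K.
Q = 0, so ΔU = W_on_gas = nCᵥΔT with Cᵥ = R/(γ−1) = 12.47 J/(mol·K).
ΔU = 2.7 × 12.47 × (137.7 − 526.1) = -13080 J.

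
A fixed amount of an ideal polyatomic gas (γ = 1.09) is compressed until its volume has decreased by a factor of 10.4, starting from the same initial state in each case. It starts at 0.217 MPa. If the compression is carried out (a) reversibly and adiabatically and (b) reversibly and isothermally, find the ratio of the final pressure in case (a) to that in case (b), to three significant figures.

P_adiabatic / P_isothermal ≈ 1.23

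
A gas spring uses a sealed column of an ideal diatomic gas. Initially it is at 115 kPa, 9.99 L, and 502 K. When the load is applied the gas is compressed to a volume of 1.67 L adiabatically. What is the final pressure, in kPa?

P₂ ≈ 1410 kPa

Adiabatic: P₁V₁^γ = P₂V₂^γ ⇒ P₂ = P₁ (V₁/V₂)^γ.
γ = 7/5 for a diatomic ideal gas.
P₂ = 115 × (9.99/1.67)^(7/5) = 1407 kPa.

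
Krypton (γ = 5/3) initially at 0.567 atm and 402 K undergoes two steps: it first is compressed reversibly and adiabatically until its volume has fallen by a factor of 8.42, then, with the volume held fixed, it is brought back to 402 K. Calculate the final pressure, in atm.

P₃ ≈ 4.77 atm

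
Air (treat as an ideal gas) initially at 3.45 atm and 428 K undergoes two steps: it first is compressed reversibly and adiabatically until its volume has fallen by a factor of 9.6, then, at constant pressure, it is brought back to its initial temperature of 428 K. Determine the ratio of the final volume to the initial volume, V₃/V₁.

For a diatomic ideal gas γ = 7/5.
Adiabatic step: V₂/V₁ = 0.1042; T₂ = T₁·9.6^(2/5) = 1058 K.
Isobaric step: V₃/V₂ = T₃/T₂ = 428/1058.
V₃/V₁ = (V₂/V₁)(V₃/V₂) = 0.1042 × (428/1058) = 0.04215.

V₃/V₁ ≈ 0.0422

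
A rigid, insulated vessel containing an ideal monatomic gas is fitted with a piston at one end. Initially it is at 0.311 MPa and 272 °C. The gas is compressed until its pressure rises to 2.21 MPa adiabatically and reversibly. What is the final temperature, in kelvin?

T₂ ≈ 1190 K

Adiabatic: T₂/T₁ = (P₂/P₁)^((γ−1)/γ).
For a monatomic ideal gas γ = 5/3, so (γ−1)/γ = 2/5.
T₁ = 272 °C = 545.1 K.
T₂ = 545.1 × (2.21/0.311)^(2/5) = 1194 K.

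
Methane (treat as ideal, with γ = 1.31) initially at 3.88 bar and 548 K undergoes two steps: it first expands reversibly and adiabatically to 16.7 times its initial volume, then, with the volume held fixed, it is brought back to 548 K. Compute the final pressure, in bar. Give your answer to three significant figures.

P₃ ≈ 0.232 bar

Adiabatic step (PV^γ = const): P₂ = 3.88×(1/16.7)^(1.31) = 0.09707 bar; T₂ = 548×(1/16.7)^(0.31) = 228.9 K.
Isochoric: P₃ = P₂(T₃/T₂) = 0.09707 × (548/228.9) = 0.2323 bar.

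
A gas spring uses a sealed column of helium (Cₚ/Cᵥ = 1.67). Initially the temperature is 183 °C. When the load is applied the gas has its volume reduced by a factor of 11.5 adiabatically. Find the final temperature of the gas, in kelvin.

T₂ ≈ 2340 K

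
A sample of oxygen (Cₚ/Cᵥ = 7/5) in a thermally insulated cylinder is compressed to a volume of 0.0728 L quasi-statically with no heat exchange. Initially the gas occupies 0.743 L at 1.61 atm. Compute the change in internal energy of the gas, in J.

ΔU ≈ 464 J

P₂ = P₁(V₁/V₂)^γ = 1.61×(0.743/0.0728)^(7/5) = 41.61 atm.
For a reversible adiabat, W_by_gas = (P₁V₁ − P₂V₂)/(γ−1).
W_by = (163100×0.000743 − 4.216×10^6×7.28×10^-5) / (2/5) = -464.4 J.
Q = 0 ⇒ ΔU = −W_by = 464.4 J.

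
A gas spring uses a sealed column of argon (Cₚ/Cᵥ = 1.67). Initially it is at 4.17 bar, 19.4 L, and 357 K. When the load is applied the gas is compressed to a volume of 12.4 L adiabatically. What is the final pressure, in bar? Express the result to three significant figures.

P₂ ≈ 8.81 bar

Since PV^γ is constant along a reversible adiabat, P₂ = P₁ (V₁/V₂)^γ.
P₂ = 4.17 × (19.4/12.4)^(1.67) = 8.805 bar.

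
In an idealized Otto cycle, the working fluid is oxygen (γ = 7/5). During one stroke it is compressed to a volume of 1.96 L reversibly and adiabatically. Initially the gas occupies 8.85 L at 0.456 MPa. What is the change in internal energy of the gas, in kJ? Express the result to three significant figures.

ΔU ≈ 8.35 kJ

P₂ = P₁(V₁/V₂)^γ = 0.456×(8.85/1.96)^(7/5) = 3.763 MPa.
For a reversible adiabat, W_by_gas = (P₁V₁ − P₂V₂)/(γ−1).
W_by = (456000×0.00885 − 3.763×10^6×0.00196) / (2/5) = -8349 J.
Q = 0 ⇒ ΔU = −W_by = 8349 J.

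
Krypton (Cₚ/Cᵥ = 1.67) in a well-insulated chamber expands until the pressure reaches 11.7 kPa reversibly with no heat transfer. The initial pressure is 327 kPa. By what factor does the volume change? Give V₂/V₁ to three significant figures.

V₂/V₁ ≈ 7.35

From PV^γ = const, V₂/V₁ = (P₁/P₂)^(1/γ).
V₂/V₁ = (327/11.7)^(0.599) = 7.347.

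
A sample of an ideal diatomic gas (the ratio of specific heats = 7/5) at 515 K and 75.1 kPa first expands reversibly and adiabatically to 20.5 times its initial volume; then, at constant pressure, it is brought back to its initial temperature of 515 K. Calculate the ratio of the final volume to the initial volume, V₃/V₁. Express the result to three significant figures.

Adiabatic step: V₂/V₁ = 20.5; T₂ = T₁·(1/20.5)^(2/5) = 153.9 K.
Isobaric step: V₃/V₂ = T₃/T₂ = 515/153.9.
V₃/V₁ = (V₂/V₁)(V₃/V₂) = 20.5 × (515/153.9) = 68.62.

V₃/V₁ ≈ 68.6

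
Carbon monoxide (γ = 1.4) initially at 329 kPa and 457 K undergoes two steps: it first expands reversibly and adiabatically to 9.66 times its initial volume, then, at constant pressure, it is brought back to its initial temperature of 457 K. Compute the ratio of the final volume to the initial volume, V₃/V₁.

V₃/V₁ ≈ 23.9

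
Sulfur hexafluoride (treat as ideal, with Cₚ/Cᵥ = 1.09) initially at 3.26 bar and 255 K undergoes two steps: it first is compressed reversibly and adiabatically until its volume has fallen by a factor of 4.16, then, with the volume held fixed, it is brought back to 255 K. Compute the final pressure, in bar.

P₃ ≈ 13.6 bar

Adiabatic step (PV^γ = const): P₂ = 3.26×4.16^(1.09) = 15.42 bar; T₂ = 255×4.16^(0.09) = 289.9 K.
Isochoric: P₃ = P₂(T₃/T₂) = 15.42 × (255/289.9) = 13.56 bar.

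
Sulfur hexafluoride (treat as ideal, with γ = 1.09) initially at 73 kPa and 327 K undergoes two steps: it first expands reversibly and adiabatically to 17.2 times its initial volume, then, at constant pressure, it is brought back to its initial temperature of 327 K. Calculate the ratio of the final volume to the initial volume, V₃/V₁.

Adiabatic step: V₂/V₁ = 17.2; T₂ = T₁·(1/17.2)^(0.09) = 253.1 K.
Isobaric step: V₃/V₂ = T₃/T₂ = 327/253.1.
V₃/V₁ = (V₂/V₁)(V₃/V₂) = 17.2 × (327/253.1) = 22.22.

V₃/V₁ ≈ 22.2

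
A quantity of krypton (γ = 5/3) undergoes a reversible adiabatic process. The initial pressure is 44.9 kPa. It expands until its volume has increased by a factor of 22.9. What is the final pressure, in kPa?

Since PV^γ is constant along a reversible adiabat, P₂ = P₁ (V₁/V₂)^γ.
P₂ = 44.9 × (1/22.9)^(5/3) = 0.2431 kPa.

P₂ ≈ 0.243 kPa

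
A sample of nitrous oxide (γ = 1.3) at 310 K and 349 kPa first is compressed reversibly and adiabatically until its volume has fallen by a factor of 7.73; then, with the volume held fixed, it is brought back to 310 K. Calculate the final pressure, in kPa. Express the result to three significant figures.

P₃ ≈ 2700 kPa

Adiabatic step (PV^γ = const): P₂ = 349×7.73^(1.3) = 4983 kPa; T₂ = 310×7.73^(0.3) = 572.6 K.
Isochoric: P₃ = P₂(T₃/T₂) = 4983 × (310/572.6) = 2698 kPa.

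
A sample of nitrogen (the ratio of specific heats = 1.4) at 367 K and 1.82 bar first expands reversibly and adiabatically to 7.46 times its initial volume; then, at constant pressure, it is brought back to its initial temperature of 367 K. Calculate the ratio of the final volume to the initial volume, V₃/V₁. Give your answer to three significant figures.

V₃/V₁ ≈ 16.7

Adiabatic step: V₂/V₁ = 7.46; T₂ = T₁·(1/7.46)^(0.4) = 164.3 K.
Isobaric step: V₃/V₂ = T₃/T₂ = 367/164.3.
V₃/V₁ = (V₂/V₁)(V₃/V₂) = 7.46 × (367/164.3) = 16.67.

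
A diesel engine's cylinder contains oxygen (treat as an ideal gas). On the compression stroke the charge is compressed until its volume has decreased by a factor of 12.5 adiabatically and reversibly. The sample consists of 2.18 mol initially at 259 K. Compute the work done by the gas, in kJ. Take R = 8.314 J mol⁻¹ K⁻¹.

For a reversible adiabat TV^(γ−1) is constant, so T₂ = T₁ (V₁/V₂)^(γ−1).
γ = 7/5 for a diatomic ideal gas, so γ−1 = 2/5.
T₂ = 259 × 12.5^(2/5) = 711.3 K.
Q = 0, so ΔU = W_on_gas = nCᵥΔT with Cᵥ = R/(γ−1) = 20.79 J/(mol·K).
ΔU = 2.18 × 20.79 × (711.3 − 259) = 20500 J.
Work done by the gas = −ΔU = -20500 J.

W ≈ -20.5 kJ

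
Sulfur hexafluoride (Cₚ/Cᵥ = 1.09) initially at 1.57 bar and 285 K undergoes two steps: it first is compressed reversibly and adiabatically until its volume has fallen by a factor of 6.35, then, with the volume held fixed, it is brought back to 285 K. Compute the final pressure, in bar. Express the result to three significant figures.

Adiabatic step (PV^γ = const): P₂ = 1.57×6.35^(1.09) = 11.77 bar; T₂ = 285×6.35^(0.09) = 336.6 K.
Isochoric: P₃ = P₂(T₃/T₂) = 11.77 × (285/336.6) = 9.97 bar.

P₃ ≈ 9.97 bar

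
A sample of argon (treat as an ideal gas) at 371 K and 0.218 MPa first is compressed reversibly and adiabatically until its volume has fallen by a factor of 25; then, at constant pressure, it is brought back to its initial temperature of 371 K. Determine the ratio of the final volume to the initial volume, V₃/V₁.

V₃/V₁ ≈ 0.00468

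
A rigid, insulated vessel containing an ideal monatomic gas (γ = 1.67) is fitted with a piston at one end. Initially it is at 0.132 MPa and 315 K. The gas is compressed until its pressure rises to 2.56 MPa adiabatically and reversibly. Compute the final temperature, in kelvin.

T₂ ≈ 1030 K

Adiabatic: T₂/T₁ = (P₂/P₁)^((γ−1)/γ).
T₂ = 315 × (2.56/0.132)^(0.401) = 1035 K.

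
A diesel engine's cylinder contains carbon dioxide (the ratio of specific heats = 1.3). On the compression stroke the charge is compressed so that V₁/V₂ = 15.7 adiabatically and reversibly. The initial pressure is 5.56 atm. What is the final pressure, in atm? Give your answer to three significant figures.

P₂ ≈ 199 atm

Adiabatic: P₁V₁^γ = P₂V₂^γ ⇒ P₂ = P₁ (V₁/V₂)^γ.
P₂ = 5.56 × 15.7^(1.3) = 199.4 atm.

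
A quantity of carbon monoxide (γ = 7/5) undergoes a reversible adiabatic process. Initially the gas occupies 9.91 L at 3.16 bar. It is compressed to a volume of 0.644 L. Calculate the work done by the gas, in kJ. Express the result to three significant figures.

P₂ = P₁(V₁/V₂)^γ = 3.16×(9.91/0.644)^(7/5) = 145.1 bar.
For a reversible adiabat, W_by_gas = (P₁V₁ − P₂V₂)/(γ−1).
W_by = (316000×0.00991 − 1.451×10^7×0.000644) / (2/5) = -15540 J.

W ≈ -15.5 kJ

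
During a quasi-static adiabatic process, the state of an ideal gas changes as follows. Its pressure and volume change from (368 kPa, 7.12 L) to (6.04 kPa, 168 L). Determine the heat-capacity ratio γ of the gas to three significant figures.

PV^γ = const ⇒ γ = ln(P₂/P₁) / ln(V₁/V₂).
γ = ln(6.04/368) / ln(7.12/168) = 1.3.

γ ≈ 1.30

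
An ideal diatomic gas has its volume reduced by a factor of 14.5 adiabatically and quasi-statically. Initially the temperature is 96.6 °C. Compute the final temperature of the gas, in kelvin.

T₂ ≈ 1080 K

Adiabatic: T₁V₁^(γ−1) = T₂V₂^(γ−1) ⇒ T₂ = T₁ (V₁/V₂)^(γ−1).
For a diatomic ideal gas γ = 7/5, so γ−1 = 2/5.
T₁ = 96.6 °C = 369.8 K.
T₂ = 369.8 × 14.5^(2/5) = 1078 K.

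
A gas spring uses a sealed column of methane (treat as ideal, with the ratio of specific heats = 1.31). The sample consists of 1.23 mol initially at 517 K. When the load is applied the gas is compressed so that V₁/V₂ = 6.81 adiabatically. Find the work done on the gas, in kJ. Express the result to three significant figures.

W ≈ 13.9 kJ

For a reversible adiabat TV^(γ−1) is constant, so T₂ = T₁ (V₁/V₂)^(γ−1).
T₂ = 517 × 6.81^(0.31) = 937.1 K.
Q = 0, so ΔU = W_on_gas = nCᵥΔT with Cᵥ = R/(γ−1) = 26.82 J/(mol·K).
ΔU = 1.23 × 26.82 × (937.1 − 517) = 13860 J.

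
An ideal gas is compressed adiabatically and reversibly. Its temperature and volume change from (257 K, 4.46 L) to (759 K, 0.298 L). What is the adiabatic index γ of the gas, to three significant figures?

γ ≈ 1.40

TV^(γ−1) = const ⇒ γ − 1 = ln(T₂/T₁) / ln(V₁/V₂).
γ = 1 + ln(759/257) / ln(4.46/0.298) = 1.4.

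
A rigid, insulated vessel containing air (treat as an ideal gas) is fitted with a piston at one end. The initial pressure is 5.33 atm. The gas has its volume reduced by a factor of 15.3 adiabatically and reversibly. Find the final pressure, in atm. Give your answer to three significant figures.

Since PV^γ is constant along a reversible adiabat, P₂ = P₁ (V₁/V₂)^γ.
For a diatomic ideal gas γ = 7/5.
P₂ = 5.33 × 15.3^(7/5) = 242.8 atm.

P₂ ≈ 243 atm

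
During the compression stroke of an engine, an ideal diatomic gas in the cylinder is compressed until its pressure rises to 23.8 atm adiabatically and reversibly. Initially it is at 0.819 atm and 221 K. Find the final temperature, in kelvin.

T₂ ≈ 579 K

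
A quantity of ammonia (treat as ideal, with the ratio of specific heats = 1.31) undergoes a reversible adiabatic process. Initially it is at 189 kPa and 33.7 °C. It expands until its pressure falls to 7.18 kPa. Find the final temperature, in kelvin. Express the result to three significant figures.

T₂ ≈ 142 K

Adiabatic: T₂/T₁ = (P₂/P₁)^((γ−1)/γ).
T₁ = 33.7 °C = 306.8 K.
T₂ = 306.8 × (7.18/189)^(0.237) = 141.5 K.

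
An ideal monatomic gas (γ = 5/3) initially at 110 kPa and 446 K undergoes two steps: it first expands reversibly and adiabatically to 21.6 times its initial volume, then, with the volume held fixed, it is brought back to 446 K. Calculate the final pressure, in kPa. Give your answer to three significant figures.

Adiabatic step (PV^γ = const): P₂ = 110×(1/21.6)^(5/3) = 0.6566 kPa; T₂ = 446×(1/21.6)^(2/3) = 57.5 K.
Isochoric: P₃ = P₂(T₃/T₂) = 0.6566 × (446/57.5) = 5.093 kPa.

P₃ ≈ 5.09 kPa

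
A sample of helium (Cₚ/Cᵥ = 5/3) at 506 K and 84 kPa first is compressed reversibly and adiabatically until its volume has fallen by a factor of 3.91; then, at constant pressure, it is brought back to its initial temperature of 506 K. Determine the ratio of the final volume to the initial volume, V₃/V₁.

V₃/V₁ ≈ 0.103

Adiabatic step: V₂/V₁ = 0.2558; T₂ = T₁·3.91^(2/3) = 1256 K.
Isobaric step: V₃/V₂ = T₃/T₂ = 506/1256.
V₃/V₁ = (V₂/V₁)(V₃/V₂) = 0.2558 × (506/1256) = 0.103.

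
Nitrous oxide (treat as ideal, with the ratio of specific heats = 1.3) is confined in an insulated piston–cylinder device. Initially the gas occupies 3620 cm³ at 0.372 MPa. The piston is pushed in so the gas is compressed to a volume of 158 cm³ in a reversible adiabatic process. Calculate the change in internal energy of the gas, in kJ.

ΔU ≈ 7.00 kJ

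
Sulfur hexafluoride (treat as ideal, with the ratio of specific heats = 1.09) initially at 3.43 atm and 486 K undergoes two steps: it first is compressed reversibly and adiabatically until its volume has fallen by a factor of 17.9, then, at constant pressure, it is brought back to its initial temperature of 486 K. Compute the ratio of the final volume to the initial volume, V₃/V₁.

V₃/V₁ ≈ 0.0431

Adiabatic step: V₂/V₁ = 0.05587; T₂ = T₁·17.9^(0.09) = 630.1 K.
Isobaric step: V₃/V₂ = T₃/T₂ = 486/630.1.
V₃/V₁ = (V₂/V₁)(V₃/V₂) = 0.05587 × (486/630.1) = 0.04309.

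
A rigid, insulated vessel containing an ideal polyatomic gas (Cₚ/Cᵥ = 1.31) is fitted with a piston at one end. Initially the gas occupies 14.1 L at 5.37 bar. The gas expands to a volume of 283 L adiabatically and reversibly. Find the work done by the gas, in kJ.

P₂ = P₁(V₁/V₂)^γ = 5.37×(14.1/283)^(1.31) = 0.1056 bar.
For a reversible adiabat, W_by_gas = (P₁V₁ − P₂V₂)/(γ−1).
W_by = (537000×0.0141 − 10560×0.283) / (0.31) = 14790 J.

W ≈ 14.8 kJ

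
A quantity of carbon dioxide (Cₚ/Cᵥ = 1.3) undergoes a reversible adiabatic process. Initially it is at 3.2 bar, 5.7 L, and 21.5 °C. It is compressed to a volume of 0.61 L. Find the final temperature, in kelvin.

T₂ ≈ 576 K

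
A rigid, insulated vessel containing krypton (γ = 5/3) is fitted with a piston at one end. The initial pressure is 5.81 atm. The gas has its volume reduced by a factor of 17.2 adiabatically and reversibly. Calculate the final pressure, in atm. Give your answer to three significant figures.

Adiabatic: P₁V₁^γ = P₂V₂^γ ⇒ P₂ = P₁ (V₁/V₂)^γ.
P₂ = 5.81 × 17.2^(5/3) = 665.9 atm.

P₂ ≈ 666 atm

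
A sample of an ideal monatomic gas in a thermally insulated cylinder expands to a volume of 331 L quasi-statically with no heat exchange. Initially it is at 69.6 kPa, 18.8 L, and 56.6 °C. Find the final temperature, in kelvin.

T₂ ≈ 48.7 K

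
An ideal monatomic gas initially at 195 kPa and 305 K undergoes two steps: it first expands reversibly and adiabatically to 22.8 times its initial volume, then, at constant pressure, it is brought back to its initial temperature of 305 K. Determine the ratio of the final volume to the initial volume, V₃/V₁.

V₃/V₁ ≈ 183

For a monatomic ideal gas γ = 5/3.
Adiabatic step: V₂/V₁ = 22.8; T₂ = T₁·(1/22.8)^(2/3) = 37.93 K.
Isobaric step: V₃/V₂ = T₃/T₂ = 305/37.93.
V₃/V₁ = (V₂/V₁)(V₃/V₂) = 22.8 × (305/37.93) = 183.3.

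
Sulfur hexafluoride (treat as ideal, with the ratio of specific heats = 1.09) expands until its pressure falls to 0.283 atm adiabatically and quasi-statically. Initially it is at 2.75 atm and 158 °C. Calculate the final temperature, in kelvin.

Along an adiabat T P^((1−γ)/γ) is constant, so T₂ = T₁ (P₂/P₁)^((γ−1)/γ).
T₁ = 158 °C = 431.1 K.
T₂ = 431.1 × (0.283/2.75)^(0.0826) = 357.3 K.

T₂ ≈ 357 K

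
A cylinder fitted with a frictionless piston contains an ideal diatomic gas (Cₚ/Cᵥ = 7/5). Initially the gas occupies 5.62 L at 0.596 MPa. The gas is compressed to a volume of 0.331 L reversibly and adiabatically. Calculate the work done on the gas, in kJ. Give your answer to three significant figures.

W ≈ 17.6 kJ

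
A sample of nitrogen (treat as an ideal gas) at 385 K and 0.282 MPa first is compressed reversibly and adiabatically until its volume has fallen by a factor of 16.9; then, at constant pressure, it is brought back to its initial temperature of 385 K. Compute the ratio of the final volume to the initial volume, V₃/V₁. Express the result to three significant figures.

V₃/V₁ ≈ 0.0191

For a diatomic ideal gas γ = 7/5.
Adiabatic step: V₂/V₁ = 0.05917; T₂ = T₁·16.9^(2/5) = 1193 K.
Isobaric step: V₃/V₂ = T₃/T₂ = 385/1193.
V₃/V₁ = (V₂/V₁)(V₃/V₂) = 0.05917 × (385/1193) = 0.0191.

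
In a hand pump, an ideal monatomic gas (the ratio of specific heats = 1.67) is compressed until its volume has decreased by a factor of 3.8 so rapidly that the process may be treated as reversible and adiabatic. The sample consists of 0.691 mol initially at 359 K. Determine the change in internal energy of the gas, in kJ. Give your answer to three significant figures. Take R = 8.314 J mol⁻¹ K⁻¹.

Adiabatic: T₁V₁^(γ−1) = T₂V₂^(γ−1) ⇒ T₂ = T₁ (V₁/V₂)^(γ−1).
T₂ = 359 × 3.8^(0.67) = 878.1 K.
Q = 0, so ΔU = W_on_gas = nCᵥΔT with Cᵥ = R/(γ−1) = 12.41 J/(mol·K).
ΔU = 0.691 × 12.41 × (878.1 − 359) = 4451 J.

ΔU ≈ 4.45 kJ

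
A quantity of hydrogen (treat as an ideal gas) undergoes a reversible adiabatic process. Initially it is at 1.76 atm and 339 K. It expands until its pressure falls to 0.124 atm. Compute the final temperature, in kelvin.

Adiabatic: T₂/T₁ = (P₂/P₁)^((γ−1)/γ).
For a diatomic ideal gas γ = 7/5, so (γ−1)/γ = 2/7.
T₂ = 339 × (0.124/1.76)^(2/7) = 158.9 K.

T₂ ≈ 159 K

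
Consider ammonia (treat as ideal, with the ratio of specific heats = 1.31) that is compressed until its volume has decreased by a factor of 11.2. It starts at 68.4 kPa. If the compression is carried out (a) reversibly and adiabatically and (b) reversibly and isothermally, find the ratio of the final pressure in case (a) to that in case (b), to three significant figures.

P_adiabatic / P_isothermal ≈ 2.11

Isothermal: P_b = P₁(V₁/V₂) = 68.4×11.2.
Adiabatic: P_a = P₁(V₁/V₂)^γ = 68.4×11.2^(1.31).
P_a/P_b = (V₁/V₂)^(γ−1) = 11.2^(0.31) = 2.115.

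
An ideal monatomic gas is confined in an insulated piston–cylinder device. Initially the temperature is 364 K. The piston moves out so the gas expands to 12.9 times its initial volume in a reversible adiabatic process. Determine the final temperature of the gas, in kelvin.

For a reversible adiabat TV^(γ−1) is constant, so T₂ = T₁ (V₁/V₂)^(γ−1).
For a monatomic ideal gas γ = 5/3, so γ−1 = 2/3.
T₂ = 364 × (1/12.9)^(2/3) = 66.18 K.

T₂ ≈ 66.2 K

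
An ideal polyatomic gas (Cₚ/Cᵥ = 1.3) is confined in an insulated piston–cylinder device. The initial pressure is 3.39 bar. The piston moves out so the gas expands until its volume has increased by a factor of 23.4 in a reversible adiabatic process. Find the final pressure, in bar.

P₂ ≈ 0.0563 bar

Since PV^γ is constant along a reversible adiabat, P₂ = P₁ (V₁/V₂)^γ.
P₂ = 3.39 × (1/23.4)^(1.3) = 0.05626 bar.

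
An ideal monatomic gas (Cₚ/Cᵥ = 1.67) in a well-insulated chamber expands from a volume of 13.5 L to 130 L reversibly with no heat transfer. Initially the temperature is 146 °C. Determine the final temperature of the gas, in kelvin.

Adiabatic: T₁V₁^(γ−1) = T₂V₂^(γ−1) ⇒ T₂ = T₁ (V₁/V₂)^(γ−1).
T₁ = 146 °C = 419.1 K.
T₂ = 419.1 × (13.5/130)^(0.67) = 91.91 K.

T₂ ≈ 91.9 K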